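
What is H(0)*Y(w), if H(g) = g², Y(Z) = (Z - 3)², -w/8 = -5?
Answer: 0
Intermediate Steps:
w = 40 (w = -8*(-5) = 40)
Y(Z) = (-3 + Z)²
H(0)*Y(w) = 0²*(-3 + 40)² = 0*37² = 0*1369 = 0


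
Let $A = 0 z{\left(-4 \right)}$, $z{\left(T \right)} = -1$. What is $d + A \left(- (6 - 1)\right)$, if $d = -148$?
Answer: $-148$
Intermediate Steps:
$A = 0$ ($A = 0 \left(-1\right) = 0$)
$d + A \left(- (6 - 1)\right) = -148 + 0 \left(- (6 - 1)\right) = -148 + 0 \left(\left(-1\right) 5\right) = -148 + 0 \left(-5\right) = -148 + 0 = -148$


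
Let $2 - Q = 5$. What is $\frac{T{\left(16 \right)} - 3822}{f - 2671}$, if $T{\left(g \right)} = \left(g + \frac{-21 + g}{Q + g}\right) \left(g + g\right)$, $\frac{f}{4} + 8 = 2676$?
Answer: $- \frac{6170}{14859} \approx -0.41524$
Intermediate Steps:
$f = 10672$ ($f = -32 + 4 \cdot 2676 = -32 + 10704 = 10672$)
$Q = -3$ ($Q = 2 - 5 = -3$)
$T{\left(g \right)} = 2 g \left(g + \frac{-21 + g}{-3 + g}\right)$ ($T{\left(g \right)} = \left(g + \frac{-21 + g}{-3 + g}\right) \left(g + g\right) = \left(g + \frac{-21 + g}{-3 + g}\right) 2 g = 2 g \left(g + \frac{-21 + g}{-3 + g}\right)$)
$\frac{T{\left(16 \right)} - 3822}{f - 2671} = \frac{2 \cdot 16 \frac{1}{-3 + 16} \left(-21 + 16^{2} - 32\right) - 3822}{10672 - 2671} = \frac{2 \cdot 16 \cdot \frac{1}{13} \left(-21 + 256 - 32\right) - 3822}{8001} = \left(2 \cdot 16 \cdot \frac{1}{13} \cdot 203 - 3822\right) \frac{1}{8001} = \left(\frac{6496}{13} - 3822\right) \frac{1}{8001} = \left(- \frac{43190}{13}\right) \frac{1}{8001} = - \frac{6170}{14859}$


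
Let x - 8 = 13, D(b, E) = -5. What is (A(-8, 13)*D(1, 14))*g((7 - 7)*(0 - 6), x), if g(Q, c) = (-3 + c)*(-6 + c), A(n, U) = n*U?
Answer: 140400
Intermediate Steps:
A(n, U) = U*n
x = 21 (x = 8 + 13 = 21)
g(Q, c) = (-6 + c)*(-3 + c)
(A(-8, 13)*D(1, 14))*g((7 - 7)*(0 - 6), x) = ((13*(-8))*(-5))*(18 + 21**2 - 9*21) = (-104*(-5))*(18 + 441 - 189) = 520*270 = 140400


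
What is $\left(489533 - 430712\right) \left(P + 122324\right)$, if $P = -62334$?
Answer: $3528671790$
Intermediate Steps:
$\left(489533 - 430712\right) \left(P + 122324\right) = \left(489533 - 430712\right) \left(-62334 + 122324\right) = 58821 \cdot 59990 = 3528671790$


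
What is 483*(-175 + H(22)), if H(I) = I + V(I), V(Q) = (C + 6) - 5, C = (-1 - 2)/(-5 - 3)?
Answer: -585879/8 ≈ -73235.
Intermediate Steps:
C = 3/8 (C = -3/(-8) = -3*(-⅛) = 3/8 ≈ 0.37500)
V(Q) = 11/8 (V(Q) = (3/8 + 6) - 5 = 51/8 - 5 = 11/8)
H(I) = 11/8 + I (H(I) = I + 11/8 = 11/8 + I)
483*(-175 + H(22)) = 483*(-175 + (11/8 + 22)) = 483*(-175 + 187/8) = 483*(-1213/8) = -585879/8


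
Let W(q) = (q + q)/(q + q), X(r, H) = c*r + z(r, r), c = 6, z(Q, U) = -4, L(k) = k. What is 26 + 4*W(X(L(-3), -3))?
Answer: 30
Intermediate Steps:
X(r, H) = -4 + 6*r (X(r, H) = 6*r - 4 = -4 + 6*r)
W(q) = 1 (W(q) = (2*q)/((2*q)) = (2*q)*(1/(2*q)) = 1)
26 + 4*W(X(L(-3), -3)) = 26 + 4*1 = 26 + 4 = 30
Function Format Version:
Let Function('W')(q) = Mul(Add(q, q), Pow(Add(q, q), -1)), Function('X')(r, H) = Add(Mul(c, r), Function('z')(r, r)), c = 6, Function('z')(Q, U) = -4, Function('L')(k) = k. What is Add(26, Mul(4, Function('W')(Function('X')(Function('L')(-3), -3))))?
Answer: 30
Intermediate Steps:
Function('X')(r, H) = Add(-4, Mul(6, r)) (Function('X')(r, H) = Add(Mul(6, r), -4) = Add(-4, Mul(6, r)))
Function('W')(q) = 1 (Function('W')(q) = Mul(Mul(2, q), Pow(Mul(2, q), -1)) = Mul(Mul(2, q), Mul(Rational(1, 2), Pow(q, -1))) = 1)
Add(26, Mul(4, Function('W')(Function('X')(Function('L')(-3), -3)))) = Add(26, Mul(4, 1)) = Add(26, 4) = 30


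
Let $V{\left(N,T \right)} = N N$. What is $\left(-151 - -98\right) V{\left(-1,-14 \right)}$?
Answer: $-53$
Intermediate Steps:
$V{\left(N,T \right)} = N^{2}$
$\left(-151 - -98\right) V{\left(-1,-14 \right)} = \left(-151 - -98\right) \left(-1\right)^{2} = \left(-151 + 98\right) 1 = \left(-53\right) 1 = -53$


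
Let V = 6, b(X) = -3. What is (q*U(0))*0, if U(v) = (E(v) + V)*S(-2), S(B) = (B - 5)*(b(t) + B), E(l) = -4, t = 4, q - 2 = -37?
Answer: 0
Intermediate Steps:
q = -35 (q = 2 - 37 = -35)
S(B) = (-5 + B)*(-3 + B) (S(B) = (B - 5)*(-3 + B) = (-5 + B)*(-3 + B))
U(v) = 70 (U(v) = (-4 + 6)*(15 + (-2)**2 - 8*(-2)) = 2*(15 + 4 + 16) = 2*35 = 70)
(q*U(0))*0 = -35*70*0 = -2450*0 = 0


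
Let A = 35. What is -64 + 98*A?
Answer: 3366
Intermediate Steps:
-64 + 98*A = -64 + 98*35 = -64 + 3430 = 3366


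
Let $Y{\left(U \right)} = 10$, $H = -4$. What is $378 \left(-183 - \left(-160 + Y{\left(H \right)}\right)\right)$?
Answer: $-12474$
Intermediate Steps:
$378 \left(-183 - \left(-160 + Y{\left(H \right)}\right)\right) = 378 \left(-183 + \left(160 - 10\right)\right) = 378 \left(-183 + 150\right) = 378 \left(-33\right) = -12474$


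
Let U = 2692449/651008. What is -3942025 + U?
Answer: -2566287118751/651008 ≈ -3.9420e+6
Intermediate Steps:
U = 2692449/651008 (U = 2692449*(1/651008) = 2692449/651008 ≈ 4.1358)
-3942025 + U = -3942025 + 2692449/651008 = -2566287118751/651008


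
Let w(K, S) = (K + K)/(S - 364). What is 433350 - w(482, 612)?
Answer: 26867459/62 ≈ 4.3335e+5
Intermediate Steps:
w(K, S) = 2*K/(-364 + S) (w(K, S) = (2*K)/(-364 + S) = 2*K/(-364 + S))
433350 - w(482, 612) = 433350 - 2*482/(-364 + 612) = 433350 - 2*482/248 = 433350 - 1*241/62 = 433350 - 241/62 = 26867459/62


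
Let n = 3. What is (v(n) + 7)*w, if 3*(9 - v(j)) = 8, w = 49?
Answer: 1960/3 ≈ 653.33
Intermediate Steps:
v(j) = 19/3 (v(j) = 9 - ⅓*8 = 9 - 8/3 = 19/3)
(v(n) + 7)*w = (19/3 + 7)*49 = (40/3)*49 = 1960/3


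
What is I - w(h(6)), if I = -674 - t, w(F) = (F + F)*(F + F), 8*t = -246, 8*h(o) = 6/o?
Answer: -10293/16 ≈ -643.31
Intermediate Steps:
h(o) = 3/(4*o) (h(o) = (6/o)/8 = 3/(4*o))
t = -123/4 (t = (⅛)*(-246) = -123/4 ≈ -30.750)
w(F) = 4*F² (w(F) = (2*F)*(2*F) = 4*F²)
I = -2573/4 (I = -674 - 1*(-123/4) = -674 + 123/4 = -2573/4 ≈ -643.25)
I - w(h(6)) = -2573/4 - 4*((¾)/6)² = -2573/4 - 4*((¾)*(⅙))² = -2573/4 - 4*(⅛)² = -2573/4 - 4/64 = -2573/4 - 1*1/16 = -2573/4 - 1/16 = -10293/16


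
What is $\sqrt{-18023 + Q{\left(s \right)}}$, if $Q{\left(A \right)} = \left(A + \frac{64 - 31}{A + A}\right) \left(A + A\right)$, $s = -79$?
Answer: $18 i \sqrt{17} \approx 74.216 i$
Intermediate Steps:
$Q{\left(A \right)} = 2 A \left(A + \frac{33}{2 A}\right)$ ($Q{\left(A \right)} = \left(A + \frac{33}{2 A}\right) 2 A = 2 A \left(A + \frac{33}{2 A}\right)$)
$\sqrt{-18023 + Q{\left(s \right)}} = \sqrt{-18023 + \left(33 + 2 \left(-79\right)^{2}\right)} = \sqrt{-18023 + \left(33 + 2 \cdot 6241\right)} = \sqrt{-18023 + \left(33 + 12482\right)} = \sqrt{-18023 + 12515} = \sqrt{-5508} = 18 i \sqrt{17}$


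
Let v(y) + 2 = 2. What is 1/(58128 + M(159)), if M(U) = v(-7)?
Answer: 1/58128 ≈ 1.7203e-5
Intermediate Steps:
v(y) = 0 (v(y) = -2 + 2 = 0)
M(U) = 0
1/(58128 + M(159)) = 1/(58128 + 0) = 1/58128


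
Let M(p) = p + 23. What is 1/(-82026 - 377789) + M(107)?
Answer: 59775949/459815 ≈ 130.00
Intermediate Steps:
M(p) = 23 + p
1/(-82026 - 377789) + M(107) = 1/(-82026 - 377789) + (23 + 107) = 1/(-459815) + 130 = -1/459815 + 130 = 59775949/459815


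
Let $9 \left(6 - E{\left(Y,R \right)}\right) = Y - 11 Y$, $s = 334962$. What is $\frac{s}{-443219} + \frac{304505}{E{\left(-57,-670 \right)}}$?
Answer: $- \frac{404944818249}{76233668} \approx -5311.9$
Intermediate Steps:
$E{\left(Y,R \right)} = 6 + \frac{10 Y}{9}$ ($E{\left(Y,R \right)} = 6 - \frac{Y - 11 Y}{9} = 6 - \frac{\left(-10\right) Y}{9} = 6 + \frac{10 Y}{9}$)
$\frac{s}{-443219} + \frac{304505}{E{\left(-57,-670 \right)}} = \frac{334962}{-443219} + \frac{304505}{6 + \frac{10}{9} \left(-57\right)} = 334962 \left(- \frac{1}{443219}\right) + \frac{304505}{6 - \frac{190}{3}} = - \frac{334962}{443219} + \frac{304505}{- \frac{172}{3}} = - \frac{334962}{443219} + 304505 \left(- \frac{3}{172}\right) = - \frac{334962}{443219} - \frac{913515}{172} = - \frac{404944818249}{76233668}$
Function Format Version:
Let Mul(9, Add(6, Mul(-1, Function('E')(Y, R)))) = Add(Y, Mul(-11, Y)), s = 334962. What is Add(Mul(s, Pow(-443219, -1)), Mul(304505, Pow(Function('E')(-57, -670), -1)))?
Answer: Rational(-404944818249, 76233668) ≈ -5311.9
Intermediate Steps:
Function('E')(Y, R) = Add(6, Mul(Rational(10, 9), Y)) (Function('E')(Y, R) = Add(6, Mul(Rational(-1, 9), Add(Y, Mul(-11, Y)))) = Add(6, Mul(Rational(-1, 9), Mul(-10, Y))) = Add(6, Mul(Rational(10, 9), Y)))
Add(Mul(s, Pow(-443219, -1)), Mul(304505, Pow(Function('E')(-57, -670), -1))) = Add(Mul(334962, Pow(-443219, -1)), Mul(304505, Pow(Add(6, Mul(Rational(10, 9), -57)), -1))) = Add(Mul(334962, Rational(-1, 443219)), Mul(304505, Pow(Add(6, Rational(-190, 3)), -1))) = Add(Rational(-334962, 443219), Mul(304505, Pow(Rational(-172, 3), -1))) = Add(Rational(-334962, 443219), Mul(304505, Rational(-3, 172))) = Add(Rational(-334962, 443219), Rational(-913515, 172)) = Rational(-404944818249, 76233668)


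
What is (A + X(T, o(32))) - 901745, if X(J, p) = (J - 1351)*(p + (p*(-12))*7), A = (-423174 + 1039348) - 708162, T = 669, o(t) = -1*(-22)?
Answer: 251599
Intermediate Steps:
o(t) = 22
A = -91988 (A = 616174 - 708162 = -91988)
X(J, p) = -83*p*(-1351 + J) (X(J, p) = (-1351 + J)*(p - 12*p*7) = (-1351 + J)*(p - 84*p) = (-1351 + J)*(-83*p) = -83*p*(-1351 + J))
(A + X(T, o(32))) - 901745 = (-91988 + 83*22*(1351 - 1*669)) - 901745 = (-91988 + 83*22*(1351 - 669)) - 901745 = (-91988 + 83*22*682) - 901745 = (-91988 + 1245332) - 901745 = 1153344 - 901745 = 251599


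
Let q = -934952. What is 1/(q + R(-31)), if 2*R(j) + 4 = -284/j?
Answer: -31/28983432 ≈ -1.0696e-6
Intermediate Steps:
R(j) = -2 - 142/j (R(j) = -2 + (-284/j)/2 = -2 - 142/j)
1/(q + R(-31)) = 1/(-934952 + (-2 - 142/(-31))) = 1/(-934952 + (-2 - 142*(-1/31))) = 1/(-934952 + (-2 + 142/31)) = 1/(-934952 + 80/31) = 1/(-28983432/31) = -31/28983432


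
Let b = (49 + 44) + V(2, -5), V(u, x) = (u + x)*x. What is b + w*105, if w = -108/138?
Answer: 594/23 ≈ 25.826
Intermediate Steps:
V(u, x) = x*(u + x)
w = -18/23 (w = -108*1/138 = -18/23 ≈ -0.78261)
b = 108 (b = (49 + 44) - 5*(2 - 5) = 93 - 5*(-3) = 93 + 15 = 108)
b + w*105 = 108 - 18/23*105 = 108 - 1890/23 = 594/23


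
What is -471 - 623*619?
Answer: -386108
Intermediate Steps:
-471 - 623*619 = -471 - 385637 = -386108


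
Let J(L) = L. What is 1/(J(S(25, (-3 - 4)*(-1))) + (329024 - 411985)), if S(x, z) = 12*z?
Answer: -1/82877 ≈ -1.2066e-5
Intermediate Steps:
1/(J(S(25, (-3 - 4)*(-1))) + (329024 - 411985)) = 1/(12*((-3 - 4)*(-1)) + (329024 - 411985)) = 1/(12*(-7*(-1)) - 82961) = 1/(12*7 - 82961) = 1/(84 - 82961) = 1/(-82877) = -1/82877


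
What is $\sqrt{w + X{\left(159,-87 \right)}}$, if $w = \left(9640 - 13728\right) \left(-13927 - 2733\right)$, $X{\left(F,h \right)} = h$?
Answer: $\sqrt{68105993} \approx 8252.6$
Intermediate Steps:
$w = 68106080$ ($w = \left(-4088\right) \left(-16660\right) = 68106080$)
$\sqrt{w + X{\left(159,-87 \right)}} = \sqrt{68106080 - 87} = \sqrt{68105993}$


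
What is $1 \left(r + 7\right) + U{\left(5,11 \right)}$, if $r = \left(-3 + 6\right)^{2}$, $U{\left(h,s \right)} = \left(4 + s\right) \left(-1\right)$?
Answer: $1$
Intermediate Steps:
$U{\left(h,s \right)} = -4 - s$
$r = 9$ ($r = 3^{2} = 9$)
$1 \left(r + 7\right) + U{\left(5,11 \right)} = 1 \left(9 + 7\right) - 15 = 1 \cdot 16 - 15 = 16 - 15 = 1$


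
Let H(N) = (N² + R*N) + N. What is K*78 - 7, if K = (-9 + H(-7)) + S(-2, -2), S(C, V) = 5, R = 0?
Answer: 2957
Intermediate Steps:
H(N) = N + N² (H(N) = (N² + 0*N) + N = (N² + 0) + N = N² + N = N + N²)
K = 38 (K = (-9 - 7*(1 - 7)) + 5 = (-9 - 7*(-6)) + 5 = (-9 + 42) + 5 = 33 + 5 = 38)
K*78 - 7 = 38*78 - 7 = 2964 - 7 = 2957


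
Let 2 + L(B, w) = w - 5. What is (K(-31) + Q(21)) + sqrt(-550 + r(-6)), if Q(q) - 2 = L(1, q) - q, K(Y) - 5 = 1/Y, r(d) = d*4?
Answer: -1/31 + I*sqrt(574) ≈ -0.032258 + 23.958*I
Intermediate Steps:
L(B, w) = -7 + w (L(B, w) = -2 + (w - 5) = -2 + (-5 + w) = -7 + w)
r(d) = 4*d
K(Y) = 5 + 1/Y
Q(q) = -5 (Q(q) = 2 + ((-7 + q) - q) = 2 - 7 = -5)
(K(-31) + Q(21)) + sqrt(-550 + r(-6)) = ((5 + 1/(-31)) - 5) + sqrt(-550 + 4*(-6)) = ((5 - 1/31) - 5) + sqrt(-550 - 24) = (154/31 - 5) + sqrt(-574) = -1/31 + I*sqrt(574)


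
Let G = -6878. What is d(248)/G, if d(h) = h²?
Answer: -30752/3439 ≈ -8.9421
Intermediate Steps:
d(248)/G = 248²/(-6878) = 61504*(-1/6878) = -30752/3439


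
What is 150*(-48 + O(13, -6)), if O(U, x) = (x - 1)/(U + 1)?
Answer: -7275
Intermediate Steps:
O(U, x) = (-1 + x)/(1 + U)
150*(-48 + O(13, -6)) = 150*(-48 + (-1 - 6)/(1 + 13)) = 150*(-48 - 7/14) = 150*(-48 + (1/14)*(-7)) = 150*(-48 - ½) = 150*(-97/2) = -7275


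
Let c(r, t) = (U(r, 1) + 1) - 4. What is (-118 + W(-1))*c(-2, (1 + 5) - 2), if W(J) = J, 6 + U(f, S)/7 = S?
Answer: 4522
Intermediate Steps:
U(f, S) = -42 + 7*S
c(r, t) = -38 (c(r, t) = ((-42 + 7*1) + 1) - 4 = ((-42 + 7) + 1) - 4 = (-35 + 1) - 4 = -34 - 4 = -38)
(-118 + W(-1))*c(-2, (1 + 5) - 2) = (-118 - 1)*(-38) = -119*(-38) = 4522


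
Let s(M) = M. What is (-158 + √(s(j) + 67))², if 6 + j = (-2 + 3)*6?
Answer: (158 - √67)² ≈ 22444.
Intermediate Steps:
j = 0 (j = -6 + (-2 + 3)*6 = -6 + 1*6 = -6 + 6 = 0)
(-158 + √(s(j) + 67))² = (-158 + √(0 + 67))² = (-158 + √67)²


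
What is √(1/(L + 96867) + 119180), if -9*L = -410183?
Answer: √195870912269617154/1281986 ≈ 345.22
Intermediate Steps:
L = 410183/9 (L = -⅑*(-410183) = 410183/9 ≈ 45576.)
√(1/(L + 96867) + 119180) = √(1/(410183/9 + 96867) + 119180) = √(1/(1281986/9) + 119180) = √(9/1281986 + 119180) = √(152787091489/1281986) = √195870912269617154/1281986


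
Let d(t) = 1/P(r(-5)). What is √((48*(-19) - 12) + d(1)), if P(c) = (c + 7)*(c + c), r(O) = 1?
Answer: I*√14783/4 ≈ 30.396*I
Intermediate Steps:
P(c) = 2*c*(7 + c) (P(c) = (7 + c)*(2*c) = 2*c*(7 + c))
d(t) = 1/16 (d(t) = 1/(2*1*(7 + 1)) = 1/(2*1*8) = 1/16)
√((48*(-19) - 12) + d(1)) = √((48*(-19) - 12) + 1/16) = √((-912 - 12) + 1/16) = √(-924 + 1/16) = √(-14783/16) = I*√14783/4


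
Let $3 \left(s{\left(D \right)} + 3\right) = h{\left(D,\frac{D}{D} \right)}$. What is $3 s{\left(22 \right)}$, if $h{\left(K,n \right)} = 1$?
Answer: $-8$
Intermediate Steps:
$s{\left(D \right)} = - \frac{8}{3}$ ($s{\left(D \right)} = -3 + \frac{1}{3} \cdot 1 = -3 + \frac{1}{3} = - \frac{8}{3}$)
$3 s{\left(22 \right)} = 3 \left(- \frac{8}{3}\right) = -8$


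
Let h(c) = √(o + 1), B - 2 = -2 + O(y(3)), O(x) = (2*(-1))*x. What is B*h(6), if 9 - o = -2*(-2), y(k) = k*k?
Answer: -18*√6 ≈ -44.091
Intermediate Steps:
y(k) = k²
O(x) = -2*x
B = -18 (B = 2 + (-2 - 2*3²) = 2 + (-2 - 2*9) = 2 + (-2 - 18) = 2 - 20 = -18)
o = 5 (o = 9 - (-2)*(-2) = 9 - 1*4 = 9 - 4 = 5)
h(c) = √6 (h(c) = √(5 + 1) = √6)
B*h(6) = -18*√6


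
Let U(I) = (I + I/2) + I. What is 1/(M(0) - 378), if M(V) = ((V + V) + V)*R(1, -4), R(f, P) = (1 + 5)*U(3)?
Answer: -1/378 ≈ -0.0026455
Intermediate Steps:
U(I) = 5*I/2 (U(I) = (I + I*(½)) + I = (I + I/2) + I = 3*I/2 + I = 5*I/2)
R(f, P) = 45 (R(f, P) = (1 + 5)*((5/2)*3) = 6*(15/2) = 45)
M(V) = 135*V (M(V) = ((V + V) + V)*45 = (2*V + V)*45 = (3*V)*45 = 135*V)
1/(M(0) - 378) = 1/(135*0 - 378) = 1/(0 - 378) = 1/(-378) = -1/378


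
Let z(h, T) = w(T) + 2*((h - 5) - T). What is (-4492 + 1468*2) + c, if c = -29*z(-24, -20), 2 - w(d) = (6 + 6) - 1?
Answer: -773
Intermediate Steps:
w(d) = -9 (w(d) = 2 - ((6 + 6) - 1) = 2 - (12 - 1) = 2 - 1*11 = 2 - 11 = -9)
z(h, T) = -19 - 2*T + 2*h (z(h, T) = -9 + 2*((h - 5) - T) = -9 + 2*((-5 + h) - T) = -9 + 2*(-5 + h - T) = -9 + (-10 - 2*T + 2*h) = -19 - 2*T + 2*h)
c = 783 (c = -29*(-19 - 2*(-20) + 2*(-24)) = -29*(-19 + 40 - 48) = -29*(-27) = 783)
(-4492 + 1468*2) + c = (-4492 + 1468*2) + 783 = (-4492 + 2936) + 783 = -1556 + 783 = -773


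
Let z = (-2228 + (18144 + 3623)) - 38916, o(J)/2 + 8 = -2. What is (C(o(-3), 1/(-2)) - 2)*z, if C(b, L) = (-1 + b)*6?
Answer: 2480256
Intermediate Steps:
o(J) = -20 (o(J) = -16 + 2*(-2) = -16 - 4 = -20)
C(b, L) = -6 + 6*b
z = -19377 (z = (-2228 + 21767) - 38916 = 19539 - 38916 = -19377)
(C(o(-3), 1/(-2)) - 2)*z = ((-6 + 6*(-20)) - 2)*(-19377) = ((-6 - 120) - 2)*(-19377) = (-126 - 2)*(-19377) = -128*(-19377) = 2480256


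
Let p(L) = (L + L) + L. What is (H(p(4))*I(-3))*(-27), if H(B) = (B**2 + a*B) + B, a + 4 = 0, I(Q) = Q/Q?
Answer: -2916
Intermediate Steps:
I(Q) = 1
a = -4 (a = -4 + 0 = -4)
p(L) = 3*L (p(L) = 2*L + L = 3*L)
H(B) = B**2 - 3*B (H(B) = (B**2 - 4*B) + B = B**2 - 3*B)
(H(p(4))*I(-3))*(-27) = (((3*4)*(-3 + 3*4))*1)*(-27) = ((12*(-3 + 12))*1)*(-27) = ((12*9)*1)*(-27) = (108*1)*(-27) = 108*(-27) = -2916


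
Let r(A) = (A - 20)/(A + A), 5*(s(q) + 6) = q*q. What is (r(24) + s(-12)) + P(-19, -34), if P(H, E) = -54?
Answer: -1867/60 ≈ -31.117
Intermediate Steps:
s(q) = -6 + q²/5 (s(q) = -6 + (q*q)/5 = -6 + q²/5)
r(A) = (-20 + A)/(2*A) (r(A) = (-20 + A)/((2*A)) = (-20 + A)*(1/(2*A)) = (-20 + A)/(2*A))
(r(24) + s(-12)) + P(-19, -34) = ((½)*(-20 + 24)/24 + (-6 + (⅕)*(-12)²)) - 54 = ((½)*(1/24)*4 + (-6 + (⅕)*144)) - 54 = (1/12 + (-6 + 144/5)) - 54 = (1/12 + 114/5) - 54 = 1373/60 - 54 = -1867/60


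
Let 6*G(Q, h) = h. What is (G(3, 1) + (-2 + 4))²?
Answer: 169/36 ≈ 4.6944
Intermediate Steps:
G(Q, h) = h/6
(G(3, 1) + (-2 + 4))² = ((⅙)*1 + (-2 + 4))² = (⅙ + 2)² = (13/6)² = 169/36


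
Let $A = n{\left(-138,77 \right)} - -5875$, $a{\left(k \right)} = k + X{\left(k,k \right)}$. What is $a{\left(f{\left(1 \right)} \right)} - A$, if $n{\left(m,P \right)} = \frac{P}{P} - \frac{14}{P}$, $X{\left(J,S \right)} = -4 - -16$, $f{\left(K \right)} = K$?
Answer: $- \frac{64491}{11} \approx -5862.8$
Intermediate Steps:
$X{\left(J,S \right)} = 12$ ($X{\left(J,S \right)} = -4 + 16 = 12$)
$n{\left(m,P \right)} = 1 - \frac{14}{P}$
$a{\left(k \right)} = 12 + k$ ($a{\left(k \right)} = k + 12 = 12 + k$)
$A = \frac{64634}{11}$ ($A = \frac{-14 + 77}{77} - -5875 = \frac{1}{77} \cdot 63 + 5875 = \frac{9}{11} + 5875 = \frac{64634}{11} \approx 5875.8$)
$a{\left(f{\left(1 \right)} \right)} - A = \left(12 + 1\right) - \frac{64634}{11} = 13 - \frac{64634}{11} = - \frac{64491}{11}$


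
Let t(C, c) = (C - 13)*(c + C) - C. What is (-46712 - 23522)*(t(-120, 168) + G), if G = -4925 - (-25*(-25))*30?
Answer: 2102735726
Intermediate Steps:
t(C, c) = -C + (-13 + C)*(C + c) (t(C, c) = (-13 + C)*(C + c) - C = -C + (-13 + C)*(C + c))
G = -23675 (G = -4925 - 625*30 = -4925 - 1*18750 = -4925 - 18750 = -23675)
(-46712 - 23522)*(t(-120, 168) + G) = (-46712 - 23522)*(((-120)**2 - 14*(-120) - 13*168 - 120*168) - 23675) = -70234*((14400 + 1680 - 2184 - 20160) - 23675) = -70234*(-6264 - 23675) = -70234*(-29939) = 2102735726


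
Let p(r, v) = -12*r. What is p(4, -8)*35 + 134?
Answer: -1546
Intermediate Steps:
p(4, -8)*35 + 134 = -12*4*35 + 134 = -48*35 + 134 = -1680 + 134 = -1546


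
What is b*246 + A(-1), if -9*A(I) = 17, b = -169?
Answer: -374183/9 ≈ -41576.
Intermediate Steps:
A(I) = -17/9 (A(I) = -⅑*17 = -17/9)
b*246 + A(-1) = -169*246 - 17/9 = -41574 - 17/9 = -374183/9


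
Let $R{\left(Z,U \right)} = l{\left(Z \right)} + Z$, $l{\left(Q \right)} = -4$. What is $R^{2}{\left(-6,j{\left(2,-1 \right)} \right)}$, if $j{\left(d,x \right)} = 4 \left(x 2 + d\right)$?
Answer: $100$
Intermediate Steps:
$j{\left(d,x \right)} = 4 d + 8 x$ ($j{\left(d,x \right)} = 4 \left(2 x + d\right) = 4 \left(d + 2 x\right) = 4 d + 8 x$)
$R{\left(Z,U \right)} = -4 + Z$
$R^{2}{\left(-6,j{\left(2,-1 \right)} \right)} = \left(-4 - 6\right)^{2} = \left(-10\right)^{2} = 100$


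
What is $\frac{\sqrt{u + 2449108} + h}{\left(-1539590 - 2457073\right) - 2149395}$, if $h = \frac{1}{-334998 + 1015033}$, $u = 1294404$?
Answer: $- \frac{1}{4179534552030} - \frac{\sqrt{935878}}{3073029} \approx -0.00031481$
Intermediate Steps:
$h = \frac{1}{680035} \approx 1.4705 \cdot 10^{-6}$
$\frac{\sqrt{u + 2449108} + h}{\left(-1539590 - 2457073\right) - 2149395} = \frac{\sqrt{1294404 + 2449108} + \frac{1}{680035}}{\left(-1539590 - 2457073\right) - 2149395} = \frac{\sqrt{3743512} + \frac{1}{680035}}{-3996663 - 2149395} = \frac{2 \sqrt{935878} + \frac{1}{680035}}{-6146058} = \left(\frac{1}{680035} + 2 \sqrt{935878}\right) \left(- \frac{1}{6146058}\right) = - \frac{1}{4179534552030} - \frac{\sqrt{935878}}{3073029}$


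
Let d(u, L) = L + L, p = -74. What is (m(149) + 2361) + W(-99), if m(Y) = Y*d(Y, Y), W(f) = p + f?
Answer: 46590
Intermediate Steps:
d(u, L) = 2*L
W(f) = -74 + f
m(Y) = 2*Y² (m(Y) = Y*(2*Y) = 2*Y²)
(m(149) + 2361) + W(-99) = (2*149² + 2361) + (-74 - 99) = (2*22201 + 2361) - 173 = (44402 + 2361) - 173 = 46763 - 173 = 46590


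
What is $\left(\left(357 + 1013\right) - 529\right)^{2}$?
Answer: $707281$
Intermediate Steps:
$\left(\left(357 + 1013\right) - 529\right)^{2} = \left(1370 - 529\right)^{2} = 841^{2} = 707281$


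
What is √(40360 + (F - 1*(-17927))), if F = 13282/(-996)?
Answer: √14452101930/498 ≈ 241.40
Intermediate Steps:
F = -6641/498 (F = 13282*(-1/996) = -6641/498 ≈ -13.335)
√(40360 + (F - 1*(-17927))) = √(40360 + (-6641/498 - 1*(-17927))) = √(40360 + (-6641/498 + 17927)) = √(40360 + 8921005/498) = √(29020285/498) = √14452101930/498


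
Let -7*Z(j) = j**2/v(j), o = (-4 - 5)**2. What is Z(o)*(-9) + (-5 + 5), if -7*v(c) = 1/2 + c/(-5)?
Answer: 590490/157 ≈ 3761.1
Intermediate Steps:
v(c) = -1/14 + c/35 (v(c) = -(1/2 + c/(-5))/7 = -(1*(1/2) + c*(-1/5))/7 = -(1/2 - c/5)/7 = -1/14 + c/35)
o = 81 (o = (-9)**2 = 81)
Z(j) = -j**2/(7*(-1/14 + j/35))
Z(o)*(-9) + (-5 + 5) = -10*81**2/(-5 + 2*81)*(-9) + (-5 + 5) = -10*6561/(-5 + 162)*(-9) + 0 = -10*6561/157*(-9) + 0 = -10*6561*1/157*(-9) + 0 = -65610/157*(-9) + 0 = 590490/157 + 0 = 590490/157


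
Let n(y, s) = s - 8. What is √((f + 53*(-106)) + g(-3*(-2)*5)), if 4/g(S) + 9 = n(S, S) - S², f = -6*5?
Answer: 2*I*√1110918715/887 ≈ 75.153*I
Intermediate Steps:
n(y, s) = -8 + s
f = -30
g(S) = 4/(-17 + S - S²) (g(S) = 4/(-9 + ((-8 + S) - S²)) = 4/(-9 + (-8 + S - S²)) = 4/(-17 + S - S²))
√((f + 53*(-106)) + g(-3*(-2)*5)) = √((-30 + 53*(-106)) - 4/(17 + (-3*(-2)*5)² - (-3*(-2))*5)) = √((-30 - 5618) - 4/(17 + (6*5)² - 6*5)) = √(-5648 - 4/(17 + 30² - 1*30)) = √(-5648 - 4/(17 + 900 - 30)) = √(-5648 - 4/887) = √(-5009780/887) = 2*I*√1110918715/887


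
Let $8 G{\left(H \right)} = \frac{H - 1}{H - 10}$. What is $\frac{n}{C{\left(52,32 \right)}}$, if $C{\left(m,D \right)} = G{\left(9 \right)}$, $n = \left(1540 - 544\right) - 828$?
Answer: $-168$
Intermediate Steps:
$G{\left(H \right)} = \frac{-1 + H}{8 \left(-10 + H\right)}$ ($G{\left(H \right)} = \frac{\left(H - 1\right) \frac{1}{H - 10}}{8} = \frac{\left(-1 + H\right) \frac{1}{-10 + H}}{8} = \frac{\frac{1}{-10 + H} \left(-1 + H\right)}{8} = \frac{-1 + H}{8 \left(-10 + H\right)}$)
$n = 168$ ($n = 996 - 828 = 168$)
$C{\left(m,D \right)} = -1$ ($C{\left(m,D \right)} = \frac{-1 + 9}{8 \left(-10 + 9\right)} = \frac{1}{8} \frac{1}{-1} \cdot 8 = \frac{1}{8} \left(-1\right) 8 = -1$)
$\frac{n}{C{\left(52,32 \right)}} = \frac{168}{-1} = 168 \left(-1\right) = -168$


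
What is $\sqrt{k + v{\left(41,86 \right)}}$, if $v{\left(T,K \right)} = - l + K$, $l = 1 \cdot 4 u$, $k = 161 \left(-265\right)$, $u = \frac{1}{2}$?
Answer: $7 i \sqrt{869} \approx 206.35 i$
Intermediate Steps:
$u = \frac{1}{2} \approx 0.5$
$k = -42665$
$l = 2$ ($l = 1 \cdot 4 \cdot \frac{1}{2} = 4 \cdot \frac{1}{2} = 2$)
$v{\left(T,K \right)} = -2 + K$ ($v{\left(T,K \right)} = \left(-1\right) 2 + K = -2 + K$)
$\sqrt{k + v{\left(41,86 \right)}} = \sqrt{-42665 + \left(-2 + 86\right)} = \sqrt{-42665 + 84} = \sqrt{-42581} = 7 i \sqrt{869}$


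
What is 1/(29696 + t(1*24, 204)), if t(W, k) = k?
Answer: 1/29900 ≈ 3.3445e-5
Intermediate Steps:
1/(29696 + t(1*24, 204)) = 1/(29696 + 204) = 1/29900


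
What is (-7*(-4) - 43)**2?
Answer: 225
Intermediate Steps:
(-7*(-4) - 43)**2 = (28 - 43)**2 = (-15)**2 = 225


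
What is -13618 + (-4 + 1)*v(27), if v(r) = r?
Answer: -13699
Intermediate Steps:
-13618 + (-4 + 1)*v(27) = -13618 + (-4 + 1)*27 = -13618 - 3*27 = -13618 - 81 = -13699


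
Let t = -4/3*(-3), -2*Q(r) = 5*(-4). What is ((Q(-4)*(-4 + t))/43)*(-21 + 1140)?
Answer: 0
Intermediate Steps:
Q(r) = 10 (Q(r) = -5*(-4)/2 = -½*(-20) = 10)
t = 4 (t = -4*⅓*(-3) = -4/3*(-3) = 4)
((Q(-4)*(-4 + t))/43)*(-21 + 1140) = ((10*(-4 + 4))/43)*(-21 + 1140) = ((10*0)*(1/43))*1119 = (0*(1/43))*1119 = 0*1119 = 0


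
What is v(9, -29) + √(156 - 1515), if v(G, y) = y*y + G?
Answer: 850 + 3*I*√151 ≈ 850.0 + 36.865*I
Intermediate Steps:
v(G, y) = G + y² (v(G, y) = y² + G = G + y²)
v(9, -29) + √(156 - 1515) = (9 + (-29)²) + √(156 - 1515) = (9 + 841) + √(-1359) = 850 + 3*I*√151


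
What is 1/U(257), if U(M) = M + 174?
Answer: 1/431 ≈ 0.0023202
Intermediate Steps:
U(M) = 174 + M
1/U(257) = 1/(174 + 257) = 1/431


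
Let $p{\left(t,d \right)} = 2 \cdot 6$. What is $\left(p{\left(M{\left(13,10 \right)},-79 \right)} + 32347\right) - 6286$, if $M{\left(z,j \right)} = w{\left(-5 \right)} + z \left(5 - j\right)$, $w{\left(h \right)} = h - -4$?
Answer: $26073$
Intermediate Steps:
$w{\left(h \right)} = 4 + h$ ($w{\left(h \right)} = h + 4 = 4 + h$)
$M{\left(z,j \right)} = -1 + z \left(5 - j\right)$ ($M{\left(z,j \right)} = \left(4 - 5\right) + z \left(5 - j\right) = -1 + z \left(5 - j\right)$)
$p{\left(t,d \right)} = 12$
$\left(p{\left(M{\left(13,10 \right)},-79 \right)} + 32347\right) - 6286 = \left(12 + 32347\right) - 6286 = 32359 - 6286 = 26073$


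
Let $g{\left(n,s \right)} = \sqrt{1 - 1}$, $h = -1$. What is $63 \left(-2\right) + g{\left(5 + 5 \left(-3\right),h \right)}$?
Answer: $-126$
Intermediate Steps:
$g{\left(n,s \right)} = 0$ ($g{\left(n,s \right)} = \sqrt{0} = 0$)
$63 \left(-2\right) + g{\left(5 + 5 \left(-3\right),h \right)} = 63 \left(-2\right) + 0 = -126 + 0 = -126$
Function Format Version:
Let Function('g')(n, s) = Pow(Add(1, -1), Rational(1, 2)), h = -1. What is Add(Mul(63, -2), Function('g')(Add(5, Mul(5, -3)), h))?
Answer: -126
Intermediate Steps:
Function('g')(n, s) = 0 (Function('g')(n, s) = Pow(0, Rational(1, 2)) = 0)
Add(Mul(63, -2), Function('g')(Add(5, Mul(5, -3)), h)) = Add(Mul(63, -2), 0) = Add(-126, 0) = -126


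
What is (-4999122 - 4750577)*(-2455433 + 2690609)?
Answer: -2292895212024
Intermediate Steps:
(-4999122 - 4750577)*(-2455433 + 2690609) = -9749699*235176 = -2292895212024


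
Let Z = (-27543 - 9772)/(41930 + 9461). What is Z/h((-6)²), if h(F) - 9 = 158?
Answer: -2195/504841 ≈ -0.0043479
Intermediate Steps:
h(F) = 167 (h(F) = 9 + 158 = 167)
Z = -2195/3023 (Z = -37315/51391 = -37315*1/51391 = -2195/3023 ≈ -0.72610)
Z/h((-6)²) = -2195/3023/167 = -2195/3023*1/167 = -2195/504841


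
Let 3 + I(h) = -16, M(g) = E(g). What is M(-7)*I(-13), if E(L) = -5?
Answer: 95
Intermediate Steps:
M(g) = -5
I(h) = -19 (I(h) = -3 - 16 = -19)
M(-7)*I(-13) = -5*(-19) = 95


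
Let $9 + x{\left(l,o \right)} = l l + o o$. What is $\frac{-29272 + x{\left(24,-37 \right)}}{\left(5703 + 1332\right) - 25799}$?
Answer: $\frac{6834}{4691} \approx 1.4568$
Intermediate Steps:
$x{\left(l,o \right)} = -9 + l^{2} + o^{2}$ ($x{\left(l,o \right)} = -9 + \left(l l + o o\right) = -9 + \left(l^{2} + o^{2}\right) = -9 + l^{2} + o^{2}$)
$\frac{-29272 + x{\left(24,-37 \right)}}{\left(5703 + 1332\right) - 25799} = \frac{-29272 + \left(-9 + 24^{2} + \left(-37\right)^{2}\right)}{\left(5703 + 1332\right) - 25799} = \frac{-29272 + \left(-9 + 576 + 1369\right)}{7035 - 25799} = \frac{-29272 + 1936}{-18764} = \left(-27336\right) \left(- \frac{1}{18764}\right) = \frac{6834}{4691}$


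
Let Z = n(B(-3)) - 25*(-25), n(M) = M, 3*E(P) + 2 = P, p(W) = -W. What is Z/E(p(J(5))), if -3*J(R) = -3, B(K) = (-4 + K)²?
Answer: -674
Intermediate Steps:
J(R) = 1 (J(R) = -⅓*(-3) = 1)
E(P) = -⅔ + P/3
Z = 674 (Z = (-4 - 3)² - 25*(-25) = (-7)² + 625 = 49 + 625 = 674)
Z/E(p(J(5))) = 674/(-⅔ + (-1*1)/3) = 674/(-⅔ + (⅓)*(-1)) = 674/(-⅔ - ⅓) = 674/(-1) = 674*(-1) = -674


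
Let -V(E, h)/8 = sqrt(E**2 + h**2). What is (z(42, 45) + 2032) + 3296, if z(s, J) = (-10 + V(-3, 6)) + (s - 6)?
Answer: 5354 - 24*sqrt(5) ≈ 5300.3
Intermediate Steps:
V(E, h) = -8*sqrt(E**2 + h**2)
z(s, J) = -16 + s - 24*sqrt(5) (z(s, J) = (-10 - 8*sqrt((-3)**2 + 6**2)) + (s - 6) = (-10 - 8*sqrt(9 + 36)) + (-6 + s) = (-10 - 24*sqrt(5)) + (-6 + s) = -16 + s - 24*sqrt(5))
(z(42, 45) + 2032) + 3296 = ((-16 + 42 - 24*sqrt(5)) + 2032) + 3296 = ((26 - 24*sqrt(5)) + 2032) + 3296 = (2058 - 24*sqrt(5)) + 3296 = 5354 - 24*sqrt(5)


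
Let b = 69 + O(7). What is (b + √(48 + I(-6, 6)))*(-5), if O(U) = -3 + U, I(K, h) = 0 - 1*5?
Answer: -365 - 5*√43 ≈ -397.79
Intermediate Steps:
I(K, h) = -5 (I(K, h) = 0 - 5 = -5)
b = 73 (b = 69 + (-3 + 7) = 69 + 4 = 73)
(b + √(48 + I(-6, 6)))*(-5) = (73 + √(48 - 5))*(-5) = (73 + √43)*(-5) = -365 - 5*√43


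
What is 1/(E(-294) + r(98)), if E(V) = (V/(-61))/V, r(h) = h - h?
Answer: -61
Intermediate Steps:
r(h) = 0
E(V) = -1/61 (E(V) = (V*(-1/61))/V = (-V/61)/V = -1/61)
1/(E(-294) + r(98)) = 1/(-1/61 + 0) = 1/(-1/61) = -61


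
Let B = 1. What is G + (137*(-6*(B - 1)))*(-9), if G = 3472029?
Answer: 3472029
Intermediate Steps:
G + (137*(-6*(B - 1)))*(-9) = 3472029 + (137*(-6*(1 - 1)))*(-9) = 3472029 + (137*(-6*0))*(-9) = 3472029 + (137*0)*(-9) = 3472029 + 0*(-9) = 3472029 + 0 = 3472029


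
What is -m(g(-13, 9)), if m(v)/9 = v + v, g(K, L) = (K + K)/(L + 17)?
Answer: 18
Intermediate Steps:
g(K, L) = 2*K/(17 + L) (g(K, L) = (2*K)/(17 + L) = 2*K/(17 + L))
m(v) = 18*v (m(v) = 9*(v + v) = 9*(2*v) = 18*v)
-m(g(-13, 9)) = -18*2*(-13)/(17 + 9) = -18*2*(-13)/26 = -18*2*(-13)*(1/26) = -18*(-1) = -1*(-18) = 18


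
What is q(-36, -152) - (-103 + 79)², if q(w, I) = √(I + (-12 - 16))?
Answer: -576 + 6*I*√5 ≈ -576.0 + 13.416*I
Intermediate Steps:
q(w, I) = √(-28 + I) (q(w, I) = √(I - 28) = √(-28 + I))
q(-36, -152) - (-103 + 79)² = √(-28 - 152) - (-103 + 79)² = √(-180) - 1*(-24)² = 6*I*√5 - 1*576 = 6*I*√5 - 576 = -576 + 6*I*√5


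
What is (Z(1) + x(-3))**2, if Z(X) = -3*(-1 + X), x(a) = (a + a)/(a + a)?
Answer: 1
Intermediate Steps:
x(a) = 1 (x(a) = (2*a)/((2*a)) = (2*a)*(1/(2*a)) = 1)
Z(X) = 3 - 3*X
(Z(1) + x(-3))**2 = ((3 - 3*1) + 1)**2 = ((3 - 3) + 1)**2 = (0 + 1)**2 = 1**2 = 1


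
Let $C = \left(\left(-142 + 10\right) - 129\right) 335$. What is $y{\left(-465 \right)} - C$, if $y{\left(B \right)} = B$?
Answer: $86970$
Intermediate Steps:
$C = -87435$ ($C = \left(-132 - 129\right) 335 = \left(-261\right) 335 = -87435$)
$y{\left(-465 \right)} - C = -465 - -87435 = -465 + 87435 = 86970$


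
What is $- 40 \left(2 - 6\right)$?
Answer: $160$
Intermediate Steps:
$- 40 \left(2 - 6\right) = \left(-40\right) \left(-4\right) = 160$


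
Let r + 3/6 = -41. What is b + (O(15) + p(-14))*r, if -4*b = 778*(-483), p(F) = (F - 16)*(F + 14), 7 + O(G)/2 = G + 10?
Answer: 184899/2 ≈ 92450.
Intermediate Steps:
O(G) = 6 + 2*G (O(G) = -14 + 2*(G + 10) = -14 + 2*(10 + G) = -14 + (20 + 2*G) = 6 + 2*G)
p(F) = (-16 + F)*(14 + F)
r = -83/2 (r = -1/2 - 41 = -83/2 ≈ -41.500)
b = 187887/2 (b = -389*(-483)/2 = -1/4*(-375774) = 187887/2 ≈ 93944.)
b + (O(15) + p(-14))*r = 187887/2 + ((6 + 2*15) + (-224 + (-14)**2 - 2*(-14)))*(-83/2) = 187887/2 + ((6 + 30) + (-224 + 196 + 28))*(-83/2) = 187887/2 + (36 + 0)*(-83/2) = 187887/2 + 36*(-83/2) = 187887/2 - 1494 = 184899/2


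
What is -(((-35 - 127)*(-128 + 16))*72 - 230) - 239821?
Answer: -1545959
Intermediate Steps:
-(((-35 - 127)*(-128 + 16))*72 - 230) - 239821 = -(-162*(-112)*72 - 230) - 239821 = -(18144*72 - 230) - 239821 = -(1306368 - 230) - 239821 = -1*1306138 - 239821 = -1306138 - 239821 = -1545959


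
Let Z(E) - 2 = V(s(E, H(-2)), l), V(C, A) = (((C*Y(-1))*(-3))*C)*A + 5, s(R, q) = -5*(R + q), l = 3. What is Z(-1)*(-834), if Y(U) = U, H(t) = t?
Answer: -1694688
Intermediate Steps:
s(R, q) = -5*R - 5*q
V(C, A) = 5 + 3*A*C**2 (V(C, A) = (((C*(-1))*(-3))*C)*A + 5 = ((-C*(-3))*C)*A + 5 = ((3*C)*C)*A + 5 = (3*C**2)*A + 5 = 3*A*C**2 + 5 = 5 + 3*A*C**2)
Z(E) = 7 + 9*(10 - 5*E)**2 (Z(E) = 2 + (5 + 3*3*(-5*E - 5*(-2))**2) = 2 + (5 + 3*3*(-5*E + 10)**2) = 2 + (5 + 3*3*(10 - 5*E)**2) = 2 + (5 + 9*(10 - 5*E)**2) = 7 + 9*(10 - 5*E)**2)
Z(-1)*(-834) = (7 + 225*(-2 - 1)**2)*(-834) = (7 + 225*(-3)**2)*(-834) = (7 + 225*9)*(-834) = (7 + 2025)*(-834) = 2032*(-834) = -1694688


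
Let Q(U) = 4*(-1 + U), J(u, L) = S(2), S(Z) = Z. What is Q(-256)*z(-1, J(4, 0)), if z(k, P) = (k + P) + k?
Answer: 0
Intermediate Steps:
J(u, L) = 2
Q(U) = -4 + 4*U
z(k, P) = P + 2*k (z(k, P) = (P + k) + k = P + 2*k)
Q(-256)*z(-1, J(4, 0)) = (-4 + 4*(-256))*(2 + 2*(-1)) = (-4 - 1024)*(2 - 2) = -1028*0 = 0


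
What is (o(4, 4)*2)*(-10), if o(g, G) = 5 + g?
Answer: -180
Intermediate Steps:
(o(4, 4)*2)*(-10) = ((5 + 4)*2)*(-10) = (9*2)*(-10) = 18*(-10) = -180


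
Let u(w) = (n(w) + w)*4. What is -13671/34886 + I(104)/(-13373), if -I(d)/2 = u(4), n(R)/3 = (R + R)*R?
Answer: -154913483/466530478 ≈ -0.33205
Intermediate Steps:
n(R) = 6*R² (n(R) = 3*((R + R)*R) = 3*((2*R)*R) = 3*(2*R²) = 6*R²)
u(w) = 4*w + 24*w² (u(w) = (6*w² + w)*4 = (w + 6*w²)*4 = 4*w + 24*w²)
I(d) = -800 (I(d) = -8*4*(1 + 6*4) = -8*4*(1 + 24) = -8*4*25 = -2*400 = -800)
-13671/34886 + I(104)/(-13373) = -13671/34886 - 800/(-13373) = -13671*1/34886 - 800*(-1/13373) = -13671/34886 + 800/13373 = -154913483/466530478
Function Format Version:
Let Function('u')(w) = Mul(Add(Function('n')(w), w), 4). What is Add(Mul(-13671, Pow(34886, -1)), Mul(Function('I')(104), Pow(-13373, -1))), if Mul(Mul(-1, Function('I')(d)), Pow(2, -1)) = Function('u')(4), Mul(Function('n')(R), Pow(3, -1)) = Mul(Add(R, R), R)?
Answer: Rational(-154913483, 466530478) ≈ -0.33205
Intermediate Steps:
Function('n')(R) = Mul(6, Pow(R, 2)) (Function('n')(R) = Mul(3, Mul(Add(R, R), R)) = Mul(3, Mul(Mul(2, R), R)) = Mul(3, Mul(2, Pow(R, 2))) = Mul(6, Pow(R, 2)))
Function('u')(w) = Add(Mul(4, w), Mul(24, Pow(w, 2))) (Function('u')(w) = Mul(Add(Mul(6, Pow(w, 2)), w), 4) = Mul(Add(w, Mul(6, Pow(w, 2))), 4) = Add(Mul(4, w), Mul(24, Pow(w, 2))))
Function('I')(d) = -800 (Function('I')(d) = Mul(-2, Mul(4, 4, Add(1, Mul(6, 4)))) = Mul(-2, Mul(4, 4, Add(1, 24))) = Mul(-2, Mul(4, 4, 25)) = Mul(-2, 400) = -800)
Add(Mul(-13671, Pow(34886, -1)), Mul(Function('I')(104), Pow(-13373, -1))) = Add(Mul(-13671, Pow(34886, -1)), Mul(-800, Pow(-13373, -1))) = Add(Mul(-13671, Rational(1, 34886)), Mul(-800, Rational(-1, 13373))) = Add(Rational(-13671, 34886), Rational(800, 13373)) = Rational(-154913483, 466530478)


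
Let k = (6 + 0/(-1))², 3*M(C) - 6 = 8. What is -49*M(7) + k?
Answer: -578/3 ≈ -192.67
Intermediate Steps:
M(C) = 14/3 (M(C) = 2 + (⅓)*8 = 2 + 8/3 = 14/3)
k = 36 (k = (6 + 0*(-1))² = (6 + 0)² = 6² = 36)
-49*M(7) + k = -49*14/3 + 36 = -686/3 + 36 = -578/3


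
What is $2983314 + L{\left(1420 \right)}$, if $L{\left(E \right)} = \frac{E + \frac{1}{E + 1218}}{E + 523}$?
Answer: $\frac{15291379417037}{5125634} \approx 2.9833 \cdot 10^{6}$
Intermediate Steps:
$L{\left(E \right)} = \frac{E + \frac{1}{1218 + E}}{523 + E}$
$2983314 + L{\left(1420 \right)} = 2983314 + \frac{1 + 1420^{2} + 1218 \cdot 1420}{637014 + 1420^{2} + 1741 \cdot 1420} = 2983314 + \frac{1 + 2016400 + 1729560}{637014 + 2016400 + 2472220} = 2983314 + \frac{1}{5125634} \cdot 3745961 = 2983314 + \frac{3745961}{5125634} = \frac{15291379417037}{5125634}$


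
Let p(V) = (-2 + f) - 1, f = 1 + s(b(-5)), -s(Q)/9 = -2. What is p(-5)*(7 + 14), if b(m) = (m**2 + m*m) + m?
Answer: 336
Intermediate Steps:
b(m) = m + 2*m**2 (b(m) = (m**2 + m**2) + m = 2*m**2 + m = m + 2*m**2)
s(Q) = 18 (s(Q) = -9*(-2) = 18)
f = 19 (f = 1 + 18 = 19)
p(V) = 16 (p(V) = (-2 + 19) - 1 = 17 - 1 = 16)
p(-5)*(7 + 14) = 16*(7 + 14) = 16*21 = 336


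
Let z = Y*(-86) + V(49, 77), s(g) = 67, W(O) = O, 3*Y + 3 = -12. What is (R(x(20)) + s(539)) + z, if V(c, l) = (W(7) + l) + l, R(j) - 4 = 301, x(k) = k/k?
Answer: 963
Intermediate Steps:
Y = -5 (Y = -1 + (⅓)*(-12) = -1 - 4 = -5)
x(k) = 1
R(j) = 305 (R(j) = 4 + 301 = 305)
V(c, l) = 7 + 2*l (V(c, l) = (7 + l) + l = 7 + 2*l)
z = 591 (z = -5*(-86) + (7 + 2*77) = 430 + (7 + 154) = 430 + 161 = 591)
(R(x(20)) + s(539)) + z = (305 + 67) + 591 = 372 + 591 = 963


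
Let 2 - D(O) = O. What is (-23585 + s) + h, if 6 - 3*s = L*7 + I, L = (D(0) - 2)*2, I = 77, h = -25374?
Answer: -146948/3 ≈ -48983.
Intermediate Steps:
D(O) = 2 - O
L = 0 (L = ((2 - 1*0) - 2)*2 = ((2 + 0) - 2)*2 = (2 - 2)*2 = 0*2 = 0)
s = -71/3 (s = 2 - (0*7 + 77)/3 = 2 - (0 + 77)/3 = 2 - ⅓*77 = 2 - 77/3 = -71/3 ≈ -23.667)
(-23585 + s) + h = (-23585 - 71/3) - 25374 = -70826/3 - 25374 = -146948/3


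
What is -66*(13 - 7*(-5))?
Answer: -3168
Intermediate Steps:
-66*(13 - 7*(-5)) = -66*(13 + 35) = -66*48 = -3168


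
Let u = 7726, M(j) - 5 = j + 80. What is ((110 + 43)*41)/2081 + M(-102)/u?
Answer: 48429821/16077806 ≈ 3.0122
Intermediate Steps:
M(j) = 85 + j (M(j) = 5 + (j + 80) = 5 + (80 + j) = 85 + j)
((110 + 43)*41)/2081 + M(-102)/u = ((110 + 43)*41)/2081 + (85 - 102)/7726 = (153*41)*(1/2081) - 17*1/7726 = 6273*(1/2081) - 17/7726 = 6273/2081 - 17/7726 = 48429821/16077806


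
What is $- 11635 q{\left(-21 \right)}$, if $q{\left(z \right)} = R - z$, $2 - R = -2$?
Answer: $-290875$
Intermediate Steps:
$R = 4$ ($R = 2 - -2 = 2 + 2 = 4$)
$q{\left(z \right)} = 4 - z$
$- 11635 q{\left(-21 \right)} = - 11635 \left(4 - -21\right) = - 11635 \left(4 + 21\right) = \left(-11635\right) 25 = -290875$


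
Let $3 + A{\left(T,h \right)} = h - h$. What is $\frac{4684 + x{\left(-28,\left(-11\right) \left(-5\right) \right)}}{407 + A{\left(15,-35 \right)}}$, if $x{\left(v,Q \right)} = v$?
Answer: $\frac{1164}{101} \approx 11.525$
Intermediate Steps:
$A{\left(T,h \right)} = -3$ ($A{\left(T,h \right)} = -3 + \left(h - h\right) = -3 + 0 = -3$)
$\frac{4684 + x{\left(-28,\left(-11\right) \left(-5\right) \right)}}{407 + A{\left(15,-35 \right)}} = \frac{4684 - 28}{407 - 3} = \frac{4656}{404} = 4656 \cdot \frac{1}{404} = \frac{1164}{101}$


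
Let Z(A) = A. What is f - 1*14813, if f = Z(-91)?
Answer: -14904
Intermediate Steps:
f = -91
f - 1*14813 = -91 - 1*14813 = -91 - 14813 = -14904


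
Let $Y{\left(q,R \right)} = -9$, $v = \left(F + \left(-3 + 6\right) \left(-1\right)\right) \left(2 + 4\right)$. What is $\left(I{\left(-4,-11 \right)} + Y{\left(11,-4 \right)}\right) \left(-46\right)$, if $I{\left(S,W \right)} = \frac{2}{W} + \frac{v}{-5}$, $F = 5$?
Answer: $\frac{29302}{55} \approx 532.76$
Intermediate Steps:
$v = 12$ ($v = \left(5 + \left(-3 + 6\right) \left(-1\right)\right) \left(2 + 4\right) = \left(5 + 3 \left(-1\right)\right) 6 = \left(5 - 3\right) 6 = 2 \cdot 6 = 12$)
$I{\left(S,W \right)} = - \frac{12}{5} + \frac{2}{W}$ ($I{\left(S,W \right)} = \frac{2}{W} + \frac{12}{-5} = \frac{2}{W} + 12 \left(- \frac{1}{5}\right) = \frac{2}{W} - \frac{12}{5} = - \frac{12}{5} + \frac{2}{W}$)
$\left(I{\left(-4,-11 \right)} + Y{\left(11,-4 \right)}\right) \left(-46\right) = \left(\left(- \frac{12}{5} + \frac{2}{-11}\right) - 9\right) \left(-46\right) = \left(\left(- \frac{12}{5} + 2 \left(- \frac{1}{11}\right)\right) - 9\right) \left(-46\right) = \left(\left(- \frac{12}{5} - \frac{2}{11}\right) - 9\right) \left(-46\right) = \left(- \frac{142}{55} - 9\right) \left(-46\right) = \left(- \frac{637}{55}\right) \left(-46\right) = \frac{29302}{55}$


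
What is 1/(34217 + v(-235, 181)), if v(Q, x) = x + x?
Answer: 1/34579 ≈ 2.8919e-5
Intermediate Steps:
v(Q, x) = 2*x
1/(34217 + v(-235, 181)) = 1/(34217 + 2*181) = 1/(34217 + 362) = 1/34579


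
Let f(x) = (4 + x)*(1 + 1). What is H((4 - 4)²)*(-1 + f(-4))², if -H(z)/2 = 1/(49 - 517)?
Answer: 1/234 ≈ 0.0042735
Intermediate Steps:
f(x) = 8 + 2*x (f(x) = (4 + x)*2 = 8 + 2*x)
H(z) = 1/234 (H(z) = -2/(49 - 517) = -2/(-468) = -2*(-1/468) = 1/234)
H((4 - 4)²)*(-1 + f(-4))² = (-1 + (8 + 2*(-4)))²/234 = (-1 + (8 - 8))²/234 = (-1 + 0)²/234 = (1/234)*(-1)² = (1/234)*1 = 1/234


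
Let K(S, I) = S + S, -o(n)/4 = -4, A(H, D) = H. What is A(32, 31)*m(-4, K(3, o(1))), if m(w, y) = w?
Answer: -128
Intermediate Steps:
o(n) = 16 (o(n) = -4*(-4) = 16)
K(S, I) = 2*S
A(32, 31)*m(-4, K(3, o(1))) = 32*(-4) = -128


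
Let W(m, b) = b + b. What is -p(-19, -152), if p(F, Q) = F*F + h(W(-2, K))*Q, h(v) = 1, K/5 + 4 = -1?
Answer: -209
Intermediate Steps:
K = -25 (K = -20 + 5*(-1) = -20 - 5 = -25)
W(m, b) = 2*b
p(F, Q) = Q + F² (p(F, Q) = F*F + 1*Q = F² + Q = Q + F²)
-p(-19, -152) = -(-152 + (-19)²) = -(-152 + 361) = -1*209 = -209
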